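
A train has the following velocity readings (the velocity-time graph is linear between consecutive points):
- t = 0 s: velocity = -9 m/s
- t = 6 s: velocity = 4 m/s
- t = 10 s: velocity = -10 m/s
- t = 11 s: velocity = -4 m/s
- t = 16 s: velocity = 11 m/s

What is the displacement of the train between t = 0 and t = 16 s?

Displacement is the signed area under the v-t curve.
0–6 s: ½(-9 + 4)(6) = -15 m
6–10 s: ½(4 + -10)(4) = -12 m
10–11 s: ½(-10 + -4)(1) = -7 m
11–16 s: ½(-4 + 11)(5) = 17.5 m
Net displacement = -16.5 m

-16.5 m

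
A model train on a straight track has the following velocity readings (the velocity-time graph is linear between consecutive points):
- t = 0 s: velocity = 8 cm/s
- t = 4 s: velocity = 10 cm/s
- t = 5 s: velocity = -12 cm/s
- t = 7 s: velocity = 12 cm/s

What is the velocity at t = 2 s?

9 cm/s

On 0–4 s the graph is linear from 8 to 10 cm/s: v(2) = 8 + (10 − 8)·(2 − 0)/(4 − 0) = 9 cm/s.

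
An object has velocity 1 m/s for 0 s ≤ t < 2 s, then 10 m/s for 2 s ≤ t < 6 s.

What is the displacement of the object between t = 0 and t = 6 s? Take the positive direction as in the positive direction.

Displacement is the signed area under the v-t curve.
0–2 s: 1 × 2 = 2 m
2–6 s: 10 × 4 = 40 m
Net displacement = 42 m

42 m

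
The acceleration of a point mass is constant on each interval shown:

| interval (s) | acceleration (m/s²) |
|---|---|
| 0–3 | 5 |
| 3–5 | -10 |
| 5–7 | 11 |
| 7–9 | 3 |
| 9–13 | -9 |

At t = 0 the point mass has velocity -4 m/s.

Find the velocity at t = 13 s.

-17 m/s

Δv equals the area under the a-t graph; then v = v₀ + Δv.
0–3 s: 5 × 3 = 15 m/s
3–5 s: -10 × 2 = -20 m/s
5–7 s: 11 × 2 = 22 m/s
7–9 s: 3 × 2 = 6 m/s
9–13 s: -9 × 4 = -36 m/s
Δv = -13 m/s, so v(13) = -4 + (-13) = -17 m/s.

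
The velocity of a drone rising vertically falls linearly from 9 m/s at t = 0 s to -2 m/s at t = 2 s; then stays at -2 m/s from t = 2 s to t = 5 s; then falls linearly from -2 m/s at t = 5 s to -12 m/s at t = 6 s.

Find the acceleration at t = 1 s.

-5.5 m/s²

Acceleration is the slope of the v-t graph on 0–2 s: (-2 − 9)/(2 − 0) = -5.5 m/s².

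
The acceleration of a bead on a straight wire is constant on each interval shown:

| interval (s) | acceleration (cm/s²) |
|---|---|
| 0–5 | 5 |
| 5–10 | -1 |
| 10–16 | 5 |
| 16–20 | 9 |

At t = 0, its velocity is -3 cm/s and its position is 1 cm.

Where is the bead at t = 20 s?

On each constant-a segment, Δv = aΔt and Δx = v₀Δt + ½aΔt²; chain segment to segment.
0–5 s: v starts -3 cm/s; Δx = -3·5 + ½·5·5² = 47.5 cm; v ends 22 cm/s.
5–10 s: v starts 22 cm/s; Δx = 22·5 + ½·-1·5² = 97.5 cm; v ends 17 cm/s.
10–16 s: v starts 17 cm/s; Δx = 17·6 + ½·5·6² = 192 cm; v ends 47 cm/s.
16–20 s: v starts 47 cm/s; Δx = 47·4 + ½·9·4² = 260 cm; v ends 83 cm/s.
x(20) = 1 + Σ Δx = 598 cm.

598 cm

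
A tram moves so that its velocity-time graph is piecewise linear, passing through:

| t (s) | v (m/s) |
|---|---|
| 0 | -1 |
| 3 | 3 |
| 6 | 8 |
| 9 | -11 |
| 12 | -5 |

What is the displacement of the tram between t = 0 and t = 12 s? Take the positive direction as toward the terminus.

-9 m

Net displacement equals the area under the velocity-time graph (areas below the axis count negative).
0–3 s: ½(-1 + 3)(3) = 3 m
3–6 s: ½(3 + 8)(3) = 16.5 m
6–9 s: ½(8 + -11)(3) = -4.5 m
9–12 s: ½(-11 + -5)(3) = -24 m
Net displacement = -9 m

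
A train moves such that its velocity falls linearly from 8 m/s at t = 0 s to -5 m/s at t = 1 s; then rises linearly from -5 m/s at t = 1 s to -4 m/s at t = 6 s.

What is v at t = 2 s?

-4.8 m/s

On 1–6 s the graph is linear from -5 to -4 m/s: v(2) = -5 + (-4 − -5)·(2 − 1)/(6 − 1) = -4.8 m/s.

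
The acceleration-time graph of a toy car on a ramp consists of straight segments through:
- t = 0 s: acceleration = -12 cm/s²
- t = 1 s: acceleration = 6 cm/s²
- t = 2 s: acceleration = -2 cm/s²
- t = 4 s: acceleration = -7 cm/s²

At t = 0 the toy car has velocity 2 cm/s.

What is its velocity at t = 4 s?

-8 cm/s

Δv equals the area under the a-t graph; then v = v₀ + Δv.
0–1 s: ½(-12 + 6)(1) = -3 cm/s
1–2 s: ½(6 + -2)(1) = 2 cm/s
2–4 s: ½(-2 + -7)(2) = -9 cm/s
Δv = -10 cm/s, so v(4) = 2 + (-10) = -8 cm/s.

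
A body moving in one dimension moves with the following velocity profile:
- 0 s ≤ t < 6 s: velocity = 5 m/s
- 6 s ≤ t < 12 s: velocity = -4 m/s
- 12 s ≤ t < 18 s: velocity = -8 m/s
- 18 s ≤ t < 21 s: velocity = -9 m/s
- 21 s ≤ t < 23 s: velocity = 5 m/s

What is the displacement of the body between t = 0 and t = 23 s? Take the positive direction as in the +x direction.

-59 m

Net displacement equals the area under the velocity-time graph (areas below the axis count negative).
0–6 s: 5 × 6 = 30 m
6–12 s: -4 × 6 = -24 m
12–18 s: -8 × 6 = -48 m
18–21 s: -9 × 3 = -27 m
21–23 s: 5 × 2 = 10 m
Net displacement = -59 m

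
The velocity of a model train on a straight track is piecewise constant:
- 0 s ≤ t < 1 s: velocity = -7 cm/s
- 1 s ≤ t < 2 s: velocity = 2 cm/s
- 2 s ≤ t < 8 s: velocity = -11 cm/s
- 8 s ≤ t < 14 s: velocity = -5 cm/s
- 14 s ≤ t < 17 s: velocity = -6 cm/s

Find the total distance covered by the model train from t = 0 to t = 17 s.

Distance (not displacement) is the total path length: add the absolute areas under v-t.
0–1 s: |-7| × 1 = 7 cm
1–2 s: |2| × 1 = 2 cm
2–8 s: |-11| × 6 = 66 cm
8–14 s: |-5| × 6 = 30 cm
14–17 s: |-6| × 3 = 18 cm
Total distance = 123 cm

123 cm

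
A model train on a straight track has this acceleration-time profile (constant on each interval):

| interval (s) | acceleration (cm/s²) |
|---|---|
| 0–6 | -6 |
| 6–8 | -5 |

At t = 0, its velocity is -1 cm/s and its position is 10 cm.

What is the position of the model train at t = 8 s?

-188 cm

On each constant-a segment, Δv = aΔt and Δx = v₀Δt + ½aΔt²; chain segment to segment.
0–6 s: v starts -1 cm/s; Δx = -1·6 + ½·-6·6² = -114 cm; v ends -37 cm/s.
6–8 s: v starts -37 cm/s; Δx = -37·2 + ½·-5·2² = -84 cm; v ends -47 cm/s.
x(8) = 10 + Σ Δx = -188 cm.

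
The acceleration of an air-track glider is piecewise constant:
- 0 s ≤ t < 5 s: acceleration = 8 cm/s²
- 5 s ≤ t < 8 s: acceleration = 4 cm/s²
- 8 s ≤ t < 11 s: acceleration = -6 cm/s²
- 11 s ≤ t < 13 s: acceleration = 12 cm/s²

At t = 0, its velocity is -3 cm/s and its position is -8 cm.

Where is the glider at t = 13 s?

On each constant-a segment, Δv = aΔt and Δx = v₀Δt + ½aΔt²; chain segment to segment.
0–5 s: v starts -3 cm/s; Δx = -3·5 + ½·8·5² = 85 cm; v ends 37 cm/s.
5–8 s: v starts 37 cm/s; Δx = 37·3 + ½·4·3² = 129 cm; v ends 49 cm/s.
8–11 s: v starts 49 cm/s; Δx = 49·3 + ½·-6·3² = 120 cm; v ends 31 cm/s.
11–13 s: v starts 31 cm/s; Δx = 31·2 + ½·12·2² = 86 cm; v ends 55 cm/s.
x(13) = -8 + Σ Δx = 412 cm.

412 cm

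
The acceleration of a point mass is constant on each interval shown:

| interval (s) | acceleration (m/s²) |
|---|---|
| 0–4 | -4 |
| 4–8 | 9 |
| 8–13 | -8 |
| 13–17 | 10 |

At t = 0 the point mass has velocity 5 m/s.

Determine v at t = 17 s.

25 m/s

Δv equals the area under the a-t graph; then v = v₀ + Δv.
0–4 s: -4 × 4 = -16 m/s
4–8 s: 9 × 4 = 36 m/s
8–13 s: -8 × 5 = -40 m/s
13–17 s: 10 × 4 = 40 m/s
Δv = 20 m/s, so v(17) = 5 + (20) = 25 m/s.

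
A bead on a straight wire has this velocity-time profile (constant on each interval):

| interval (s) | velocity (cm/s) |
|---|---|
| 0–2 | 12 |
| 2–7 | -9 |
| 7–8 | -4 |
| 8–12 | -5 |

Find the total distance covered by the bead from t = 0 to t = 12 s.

Total distance travelled is ∫|v| dt — sum the magnitudes of each area piece.
0–2 s: |12| × 2 = 24 cm
2–7 s: |-9| × 5 = 45 cm
7–8 s: |-4| × 1 = 4 cm
8–12 s: |-5| × 4 = 20 cm
Total distance = 93 cm

93 cm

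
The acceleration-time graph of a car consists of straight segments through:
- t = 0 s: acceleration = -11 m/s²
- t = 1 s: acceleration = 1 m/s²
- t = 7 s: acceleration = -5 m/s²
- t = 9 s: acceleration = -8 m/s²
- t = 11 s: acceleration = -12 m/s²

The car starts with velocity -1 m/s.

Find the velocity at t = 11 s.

Δv equals the area under the a-t graph; then v = v₀ + Δv.
0–1 s: ½(-11 + 1)(1) = -5 m/s
1–7 s: ½(1 + -5)(6) = -12 m/s
7–9 s: ½(-5 + -8)(2) = -13 m/s
9–11 s: ½(-8 + -12)(2) = -20 m/s
Δv = -50 m/s, so v(11) = -1 + (-50) = -51 m/s.

-51 m/s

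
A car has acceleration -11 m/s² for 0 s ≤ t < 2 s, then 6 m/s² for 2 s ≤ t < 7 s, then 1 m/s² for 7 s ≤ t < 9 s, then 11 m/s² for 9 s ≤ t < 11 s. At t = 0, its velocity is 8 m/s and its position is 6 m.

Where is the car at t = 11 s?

On each constant-a segment, Δv = aΔt and Δx = v₀Δt + ½aΔt²; chain segment to segment.
0–2 s: v starts 8 m/s; Δx = 8·2 + ½·-11·2² = -6 m; v ends -14 m/s.
2–7 s: v starts -14 m/s; Δx = -14·5 + ½·6·5² = 5 m; v ends 16 m/s.
7–9 s: v starts 16 m/s; Δx = 16·2 + ½·1·2² = 34 m; v ends 18 m/s.
9–11 s: v starts 18 m/s; Δx = 18·2 + ½·11·2² = 58 m; v ends 40 m/s.
x(11) = 6 + Σ Δx = 97 m.

97 m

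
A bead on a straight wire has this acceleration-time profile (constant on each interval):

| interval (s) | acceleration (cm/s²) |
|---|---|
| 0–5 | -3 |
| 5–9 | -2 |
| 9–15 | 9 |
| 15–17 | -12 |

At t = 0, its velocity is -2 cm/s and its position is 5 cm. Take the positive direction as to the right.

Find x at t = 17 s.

-80.5 cm

On each constant-a segment, Δv = aΔt and Δx = v₀Δt + ½aΔt²; chain segment to segment.
0–5 s: v starts -2 cm/s; Δx = -2·5 + ½·-3·5² = -47.5 cm; v ends -17 cm/s.
5–9 s: v starts -17 cm/s; Δx = -17·4 + ½·-2·4² = -84 cm; v ends -25 cm/s.
9–15 s: v starts -25 cm/s; Δx = -25·6 + ½·9·6² = 12 cm; v ends 29 cm/s.
15–17 s: v starts 29 cm/s; Δx = 29·2 + ½·-12·2² = 34 cm; v ends 5 cm/s.
x(17) = 5 + Σ Δx = -80.5 cm.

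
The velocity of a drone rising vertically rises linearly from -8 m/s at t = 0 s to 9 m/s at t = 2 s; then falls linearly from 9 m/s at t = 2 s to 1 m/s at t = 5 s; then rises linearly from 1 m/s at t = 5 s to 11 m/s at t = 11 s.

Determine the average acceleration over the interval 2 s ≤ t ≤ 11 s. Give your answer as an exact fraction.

2/9 m/s²

Average acceleration = Δv/Δt = (11 − 9)/(11 − 2) = 2/9 m/s².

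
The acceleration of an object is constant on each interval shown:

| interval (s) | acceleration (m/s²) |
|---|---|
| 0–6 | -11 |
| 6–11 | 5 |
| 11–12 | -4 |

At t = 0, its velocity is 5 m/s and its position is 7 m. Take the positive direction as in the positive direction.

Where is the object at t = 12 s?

-441.5 m

On each constant-a segment, Δv = aΔt and Δx = v₀Δt + ½aΔt²; chain segment to segment.
0–6 s: v starts 5 m/s; Δx = 5·6 + ½·-11·6² = -168 m; v ends -61 m/s.
6–11 s: v starts -61 m/s; Δx = -61·5 + ½·5·5² = -242.5 m; v ends -36 m/s.
11–12 s: v starts -36 m/s; Δx = -36·1 + ½·-4·1² = -38 m; v ends -40 m/s.
x(12) = 7 + Σ Δx = -441.5 m.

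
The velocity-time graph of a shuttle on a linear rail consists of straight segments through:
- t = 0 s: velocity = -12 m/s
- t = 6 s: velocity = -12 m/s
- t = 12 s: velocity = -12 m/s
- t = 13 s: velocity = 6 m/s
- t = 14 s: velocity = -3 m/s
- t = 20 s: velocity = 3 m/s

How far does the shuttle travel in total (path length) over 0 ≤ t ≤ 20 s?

160.5 m

Distance (not displacement) is the total path length: add the absolute areas under v-t.
0–6 s: |-12| × 6 = 72 m
6–12 s: |-12| × 6 = 72 m
12–13 s: v = 0 at t = 38/3 s; triangle areas 4 + 1 = 5 m
13–14 s: v = 0 at t = 41/3 s; triangle areas 2 + 0.5 = 2.5 m
14–20 s: v = 0 at t = 17 s; triangle areas 4.5 + 4.5 = 9 m
Total distance = 160.5 m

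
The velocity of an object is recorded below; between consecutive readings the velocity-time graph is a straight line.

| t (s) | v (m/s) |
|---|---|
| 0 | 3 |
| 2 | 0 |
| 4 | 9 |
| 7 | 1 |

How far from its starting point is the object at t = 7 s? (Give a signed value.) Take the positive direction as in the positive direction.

Displacement is the signed area under the v-t curve.
0–2 s: ½(3 + 0)(2) = 3 m
2–4 s: ½(0 + 9)(2) = 9 m
4–7 s: ½(9 + 1)(3) = 15 m
Net displacement = 27 m

27 m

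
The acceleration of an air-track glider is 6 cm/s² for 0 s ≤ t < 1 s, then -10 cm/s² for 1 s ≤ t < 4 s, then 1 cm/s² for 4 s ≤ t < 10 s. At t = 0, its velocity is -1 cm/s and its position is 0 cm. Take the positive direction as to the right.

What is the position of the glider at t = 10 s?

-160 cm

On each constant-a segment, Δv = aΔt and Δx = v₀Δt + ½aΔt²; chain segment to segment.
0–1 s: v starts -1 cm/s; Δx = -1·1 + ½·6·1² = 2 cm; v ends 5 cm/s.
1–4 s: v starts 5 cm/s; Δx = 5·3 + ½·-10·3² = -30 cm; v ends -25 cm/s.
4–10 s: v starts -25 cm/s; Δx = -25·6 + ½·1·6² = -132 cm; v ends -19 cm/s.
x(10) = 0 + Σ Δx = -160 cm.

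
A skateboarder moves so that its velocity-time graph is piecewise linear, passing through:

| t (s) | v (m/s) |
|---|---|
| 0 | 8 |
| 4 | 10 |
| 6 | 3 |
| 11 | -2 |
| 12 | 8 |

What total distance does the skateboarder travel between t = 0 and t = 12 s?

Distance (not displacement) is the total path length: add the absolute areas under v-t.
0–4 s: |½(8 + 10)(4)| = 36 m
4–6 s: |½(10 + 3)(2)| = 13 m
6–11 s: v = 0 at t = 9 s; triangle areas 4.5 + 2 = 6.5 m
11–12 s: v = 0 at t = 11.2 s; triangle areas 0.2 + 3.2 = 3.4 m
Total distance = 58.9 m

58.9 m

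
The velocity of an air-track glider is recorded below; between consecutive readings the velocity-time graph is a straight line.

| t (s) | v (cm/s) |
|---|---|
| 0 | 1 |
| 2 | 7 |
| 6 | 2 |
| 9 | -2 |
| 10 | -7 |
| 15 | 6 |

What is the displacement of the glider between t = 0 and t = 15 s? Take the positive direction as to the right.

Net displacement equals the area under the velocity-time graph (areas below the axis count negative).
0–2 s: ½(1 + 7)(2) = 8 cm
2–6 s: ½(7 + 2)(4) = 18 cm
6–9 s: ½(2 + -2)(3) = 0 cm
9–10 s: ½(-2 + -7)(1) = -4.5 cm
10–15 s: ½(-7 + 6)(5) = -2.5 cm
Net displacement = 19 cm

19 cm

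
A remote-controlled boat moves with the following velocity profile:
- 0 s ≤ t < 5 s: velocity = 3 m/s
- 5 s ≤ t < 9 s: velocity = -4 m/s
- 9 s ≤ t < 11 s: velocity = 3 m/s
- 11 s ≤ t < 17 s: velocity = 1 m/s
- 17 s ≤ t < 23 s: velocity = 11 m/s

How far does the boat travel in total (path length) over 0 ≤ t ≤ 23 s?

109 m

Total distance travelled is ∫|v| dt — sum the magnitudes of each area piece.
0–5 s: |3| × 5 = 15 m
5–9 s: |-4| × 4 = 16 m
9–11 s: |3| × 2 = 6 m
11–17 s: |1| × 6 = 6 m
17–23 s: |11| × 6 = 66 m
Total distance = 109 m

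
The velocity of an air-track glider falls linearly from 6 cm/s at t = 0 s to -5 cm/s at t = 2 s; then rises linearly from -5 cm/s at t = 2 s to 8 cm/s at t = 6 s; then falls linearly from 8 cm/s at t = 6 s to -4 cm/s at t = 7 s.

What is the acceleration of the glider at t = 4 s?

Acceleration is the slope of the v-t graph on 2–6 s: (8 − -5)/(6 − 2) = 3.25 cm/s².

3.25 cm/s²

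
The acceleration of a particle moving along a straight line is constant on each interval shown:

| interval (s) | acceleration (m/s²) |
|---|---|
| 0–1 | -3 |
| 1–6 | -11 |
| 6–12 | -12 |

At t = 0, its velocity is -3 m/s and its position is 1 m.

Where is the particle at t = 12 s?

On each constant-a segment, Δv = aΔt and Δx = v₀Δt + ½aΔt²; chain segment to segment.
0–1 s: v starts -3 m/s; Δx = -3·1 + ½·-3·1² = -4.5 m; v ends -6 m/s.
1–6 s: v starts -6 m/s; Δx = -6·5 + ½·-11·5² = -167.5 m; v ends -61 m/s.
6–12 s: v starts -61 m/s; Δx = -61·6 + ½·-12·6² = -582 m; v ends -133 m/s.
x(12) = 1 + Σ Δx = -753 m.

-753 m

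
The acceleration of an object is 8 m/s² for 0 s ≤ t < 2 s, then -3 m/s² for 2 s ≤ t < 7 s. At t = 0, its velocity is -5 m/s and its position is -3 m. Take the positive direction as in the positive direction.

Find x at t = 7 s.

On each constant-a segment, Δv = aΔt and Δx = v₀Δt + ½aΔt²; chain segment to segment.
0–2 s: v starts -5 m/s; Δx = -5·2 + ½·8·2² = 6 m; v ends 11 m/s.
2–7 s: v starts 11 m/s; Δx = 11·5 + ½·-3·5² = 17.5 m; v ends -4 m/s.
x(7) = -3 + Σ Δx = 20.5 m.

20.5 m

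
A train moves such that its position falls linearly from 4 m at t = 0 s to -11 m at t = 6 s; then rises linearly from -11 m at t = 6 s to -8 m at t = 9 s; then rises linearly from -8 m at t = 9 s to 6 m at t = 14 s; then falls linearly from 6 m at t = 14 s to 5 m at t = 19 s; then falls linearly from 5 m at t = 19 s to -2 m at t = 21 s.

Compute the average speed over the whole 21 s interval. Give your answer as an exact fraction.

40/21 m/s

Average speed = (total path length)/(elapsed time); on a piecewise-linear x-t graph the path length is Σ|Δx|.
0–6 s: |Δx| = |-11 − 4| = 15 m
6–9 s: |Δx| = |-8 − -11| = 3 m
9–14 s: |Δx| = |6 − -8| = 14 m
14–19 s: |Δx| = |5 − 6| = 1 m
19–21 s: |Δx| = |-2 − 5| = 7 m
Total path = 40 m; average speed = 40/21 = 40/21 m/s.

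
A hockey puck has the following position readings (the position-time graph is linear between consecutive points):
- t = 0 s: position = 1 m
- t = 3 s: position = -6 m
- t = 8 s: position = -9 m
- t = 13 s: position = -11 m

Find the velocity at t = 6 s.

Velocity is the slope of the x-t graph on 3–8 s: (-9 − -6)/(8 − 3) = -0.6 m/s.

-0.6 m/s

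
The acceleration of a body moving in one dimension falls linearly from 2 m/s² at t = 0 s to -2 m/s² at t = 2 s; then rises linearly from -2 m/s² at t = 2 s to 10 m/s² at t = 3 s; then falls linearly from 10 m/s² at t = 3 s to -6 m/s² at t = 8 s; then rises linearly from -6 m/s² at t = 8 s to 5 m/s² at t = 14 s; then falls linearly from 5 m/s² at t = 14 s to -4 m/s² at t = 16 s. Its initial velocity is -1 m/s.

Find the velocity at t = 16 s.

11 m/s

Δv equals the area under the a-t graph; then v = v₀ + Δv.
0–2 s: ½(2 + -2)(2) = 0 m/s
2–3 s: ½(-2 + 10)(1) = 4 m/s
3–8 s: ½(10 + -6)(5) = 10 m/s
8–14 s: ½(-6 + 5)(6) = -3 m/s
14–16 s: ½(5 + -4)(2) = 1 m/s
Δv = 12 m/s, so v(16) = -1 + (12) = 11 m/s.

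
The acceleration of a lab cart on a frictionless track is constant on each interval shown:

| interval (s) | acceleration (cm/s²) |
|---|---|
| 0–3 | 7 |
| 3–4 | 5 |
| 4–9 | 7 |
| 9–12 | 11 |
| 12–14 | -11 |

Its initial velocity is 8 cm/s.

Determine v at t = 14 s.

Δv equals the area under the a-t graph; then v = v₀ + Δv.
0–3 s: 7 × 3 = 21 cm/s
3–4 s: 5 × 1 = 5 cm/s
4–9 s: 7 × 5 = 35 cm/s
9–12 s: 11 × 3 = 33 cm/s
12–14 s: -11 × 2 = -22 cm/s
Δv = 72 cm/s, so v(14) = 8 + (72) = 80 cm/s.

80 cm/s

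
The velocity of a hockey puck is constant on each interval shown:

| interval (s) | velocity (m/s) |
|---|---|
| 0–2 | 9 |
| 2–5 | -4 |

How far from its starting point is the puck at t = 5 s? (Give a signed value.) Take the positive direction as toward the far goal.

6 m

Displacement is the signed area under the v-t curve.
0–2 s: 9 × 2 = 18 m
2–5 s: -4 × 3 = -12 m
Net displacement = 6 m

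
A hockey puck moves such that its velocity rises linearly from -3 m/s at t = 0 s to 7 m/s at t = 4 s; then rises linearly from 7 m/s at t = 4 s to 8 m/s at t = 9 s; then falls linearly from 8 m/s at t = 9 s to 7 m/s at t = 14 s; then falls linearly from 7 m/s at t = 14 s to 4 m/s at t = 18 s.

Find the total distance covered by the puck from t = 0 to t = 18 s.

Distance (not displacement) is the total path length: add the absolute areas under v-t.
0–4 s: v = 0 at t = 1.2 s; triangle areas 1.8 + 9.8 = 11.6 m
4–9 s: |½(7 + 8)(5)| = 37.5 m
9–14 s: |½(8 + 7)(5)| = 37.5 m
14–18 s: |½(7 + 4)(4)| = 22 m
Total distance = 108.6 m

108.6 m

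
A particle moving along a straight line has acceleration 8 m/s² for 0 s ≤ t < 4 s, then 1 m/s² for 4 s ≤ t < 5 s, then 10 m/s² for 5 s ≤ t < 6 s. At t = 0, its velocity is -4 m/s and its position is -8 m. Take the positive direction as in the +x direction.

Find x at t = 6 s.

On each constant-a segment, Δv = aΔt and Δx = v₀Δt + ½aΔt²; chain segment to segment.
0–4 s: v starts -4 m/s; Δx = -4·4 + ½·8·4² = 48 m; v ends 28 m/s.
4–5 s: v starts 28 m/s; Δx = 28·1 + ½·1·1² = 28.5 m; v ends 29 m/s.
5–6 s: v starts 29 m/s; Δx = 29·1 + ½·10·1² = 34 m; v ends 39 m/s.
x(6) = -8 + Σ Δx = 102.5 m.

102.5 m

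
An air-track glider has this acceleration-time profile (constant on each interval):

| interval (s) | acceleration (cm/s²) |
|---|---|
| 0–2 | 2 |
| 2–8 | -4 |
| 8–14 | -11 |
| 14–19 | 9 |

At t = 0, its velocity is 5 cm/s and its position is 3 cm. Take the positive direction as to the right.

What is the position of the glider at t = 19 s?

On each constant-a segment, Δv = aΔt and Δx = v₀Δt + ½aΔt²; chain segment to segment.
0–2 s: v starts 5 cm/s; Δx = 5·2 + ½·2·2² = 14 cm; v ends 9 cm/s.
2–8 s: v starts 9 cm/s; Δx = 9·6 + ½·-4·6² = -18 cm; v ends -15 cm/s.
8–14 s: v starts -15 cm/s; Δx = -15·6 + ½·-11·6² = -288 cm; v ends -81 cm/s.
14–19 s: v starts -81 cm/s; Δx = -81·5 + ½·9·5² = -292.5 cm; v ends -36 cm/s.
x(19) = 3 + Σ Δx = -581.5 cm.

-581.5 cm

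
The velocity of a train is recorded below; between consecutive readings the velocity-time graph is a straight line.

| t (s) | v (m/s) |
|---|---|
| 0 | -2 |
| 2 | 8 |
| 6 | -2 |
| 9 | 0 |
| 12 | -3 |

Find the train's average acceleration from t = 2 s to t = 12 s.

-1.1 m/s²

Average acceleration = Δv/Δt = (-3 − 8)/(12 − 2) = -1.1 m/s².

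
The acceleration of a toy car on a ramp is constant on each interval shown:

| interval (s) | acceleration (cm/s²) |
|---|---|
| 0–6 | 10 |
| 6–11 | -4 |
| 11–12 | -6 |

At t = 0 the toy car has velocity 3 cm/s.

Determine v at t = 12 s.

Δv equals the area under the a-t graph; then v = v₀ + Δv.
0–6 s: 10 × 6 = 60 cm/s
6–11 s: -4 × 5 = -20 cm/s
11–12 s: -6 × 1 = -6 cm/s
Δv = 34 cm/s, so v(12) = 3 + (34) = 37 cm/s.

37 cm/s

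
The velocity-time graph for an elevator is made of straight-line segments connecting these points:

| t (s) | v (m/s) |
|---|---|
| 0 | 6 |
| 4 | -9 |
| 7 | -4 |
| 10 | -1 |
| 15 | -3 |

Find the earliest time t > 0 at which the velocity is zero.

v changes sign on 0–4 s (from 6 to -9); the graph is linear there, so v = 0 at t = 0 + (-6)·(4 − 0)/(-9 − 6) = 1.6 s.

t = 1.6 s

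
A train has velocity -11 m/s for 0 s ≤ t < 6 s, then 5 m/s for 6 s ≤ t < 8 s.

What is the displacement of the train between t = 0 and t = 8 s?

-56 m

Net displacement equals the area under the velocity-time graph (areas below the axis count negative).
0–6 s: -11 × 6 = -66 m
6–8 s: 5 × 2 = 10 m
Net displacement = -56 m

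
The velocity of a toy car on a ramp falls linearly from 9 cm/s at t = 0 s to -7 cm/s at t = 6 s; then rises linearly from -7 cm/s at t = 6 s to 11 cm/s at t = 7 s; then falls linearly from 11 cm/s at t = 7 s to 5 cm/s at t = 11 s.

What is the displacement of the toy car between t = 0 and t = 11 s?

40 cm

Net displacement equals the area under the velocity-time graph (areas below the axis count negative).
0–6 s: ½(9 + -7)(6) = 6 cm
6–7 s: ½(-7 + 11)(1) = 2 cm
7–11 s: ½(11 + 5)(4) = 32 cm
Net displacement = 40 cm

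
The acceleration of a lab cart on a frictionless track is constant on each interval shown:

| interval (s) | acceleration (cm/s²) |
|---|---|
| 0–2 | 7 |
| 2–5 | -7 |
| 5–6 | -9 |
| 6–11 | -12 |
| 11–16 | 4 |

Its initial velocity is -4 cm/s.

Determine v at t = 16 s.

-60 cm/s

Δv equals the area under the a-t graph; then v = v₀ + Δv.
0–2 s: 7 × 2 = 14 cm/s
2–5 s: -7 × 3 = -21 cm/s
5–6 s: -9 × 1 = -9 cm/s
6–11 s: -12 × 5 = -60 cm/s
11–16 s: 4 × 5 = 20 cm/s
Δv = -56 cm/s, so v(16) = -4 + (-56) = -60 cm/s.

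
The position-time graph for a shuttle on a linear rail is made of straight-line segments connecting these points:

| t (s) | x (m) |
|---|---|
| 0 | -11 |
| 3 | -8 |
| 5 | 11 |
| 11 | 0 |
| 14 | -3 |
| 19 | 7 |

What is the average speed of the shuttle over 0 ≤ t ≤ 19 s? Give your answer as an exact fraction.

Average speed = (total path length)/(elapsed time); on a piecewise-linear x-t graph the path length is Σ|Δx|.
0–3 s: |Δx| = |-8 − -11| = 3 m
3–5 s: |Δx| = |11 − -8| = 19 m
5–11 s: |Δx| = |0 − 11| = 11 m
11–14 s: |Δx| = |-3 − 0| = 3 m
14–19 s: |Δx| = |7 − -3| = 10 m
Total path = 46 m; average speed = 46/19 = 46/19 m/s.

46/19 m/s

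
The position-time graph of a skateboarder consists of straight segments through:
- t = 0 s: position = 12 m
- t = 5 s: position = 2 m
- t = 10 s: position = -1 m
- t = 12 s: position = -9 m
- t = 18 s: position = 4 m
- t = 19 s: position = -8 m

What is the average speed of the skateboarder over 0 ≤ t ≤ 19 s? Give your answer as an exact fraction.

Average speed = (total path length)/(elapsed time); on a piecewise-linear x-t graph the path length is Σ|Δx|.
0–5 s: |Δx| = |2 − 12| = 10 m
5–10 s: |Δx| = |-1 − 2| = 3 m
10–12 s: |Δx| = |-9 − -1| = 8 m
12–18 s: |Δx| = |4 − -9| = 13 m
18–19 s: |Δx| = |-8 − 4| = 12 m
Total path = 46 m; average speed = 46/19 = 46/19 m/s.

46/19 m/s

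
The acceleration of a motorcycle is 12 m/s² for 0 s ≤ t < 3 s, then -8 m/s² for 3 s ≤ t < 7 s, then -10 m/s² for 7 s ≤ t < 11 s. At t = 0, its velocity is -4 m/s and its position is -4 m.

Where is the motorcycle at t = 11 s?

On each constant-a segment, Δv = aΔt and Δx = v₀Δt + ½aΔt²; chain segment to segment.
0–3 s: v starts -4 m/s; Δx = -4·3 + ½·12·3² = 42 m; v ends 32 m/s.
3–7 s: v starts 32 m/s; Δx = 32·4 + ½·-8·4² = 64 m; v ends 0 m/s.
7–11 s: v starts 0 m/s; Δx = 0·4 + ½·-10·4² = -80 m; v ends -40 m/s.
x(11) = -4 + Σ Δx = 22 m.

22 m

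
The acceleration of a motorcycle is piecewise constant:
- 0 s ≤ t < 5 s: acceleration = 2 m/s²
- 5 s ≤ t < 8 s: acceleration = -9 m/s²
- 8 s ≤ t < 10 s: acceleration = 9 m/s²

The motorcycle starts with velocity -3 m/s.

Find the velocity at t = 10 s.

-2 m/s

Δv equals the area under the a-t graph; then v = v₀ + Δv.
0–5 s: 2 × 5 = 10 m/s
5–8 s: -9 × 3 = -27 m/s
8–10 s: 9 × 2 = 18 m/s
Δv = 1 m/s, so v(10) = -3 + (1) = -2 m/s.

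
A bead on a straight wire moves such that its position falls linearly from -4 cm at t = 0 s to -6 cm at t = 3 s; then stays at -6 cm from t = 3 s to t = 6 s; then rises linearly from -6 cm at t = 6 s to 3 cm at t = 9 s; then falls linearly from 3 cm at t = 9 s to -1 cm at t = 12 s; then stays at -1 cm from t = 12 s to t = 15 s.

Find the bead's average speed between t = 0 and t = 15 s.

Average speed = (total path length)/(elapsed time); on a piecewise-linear x-t graph the path length is Σ|Δx|.
0–3 s: |Δx| = |-6 − -4| = 2 cm
3–6 s: |Δx| = |-6 − -6| = 0 cm
6–9 s: |Δx| = |3 − -6| = 9 cm
9–12 s: |Δx| = |-1 − 3| = 4 cm
12–15 s: |Δx| = |-1 − -1| = 0 cm
Total path = 15 cm; average speed = 15/15 = 1 cm/s.

1 cm/s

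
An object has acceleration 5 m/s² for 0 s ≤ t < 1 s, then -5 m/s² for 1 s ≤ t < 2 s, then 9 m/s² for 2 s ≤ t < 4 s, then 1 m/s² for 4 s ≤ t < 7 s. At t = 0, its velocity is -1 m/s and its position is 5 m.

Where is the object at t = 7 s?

On each constant-a segment, Δv = aΔt and Δx = v₀Δt + ½aΔt²; chain segment to segment.
0–1 s: v starts -1 m/s; Δx = -1·1 + ½·5·1² = 1.5 m; v ends 4 m/s.
1–2 s: v starts 4 m/s; Δx = 4·1 + ½·-5·1² = 1.5 m; v ends -1 m/s.
2–4 s: v starts -1 m/s; Δx = -1·2 + ½·9·2² = 16 m; v ends 17 m/s.
4–7 s: v starts 17 m/s; Δx = 17·3 + ½·1·3² = 55.5 m; v ends 20 m/s.
x(7) = 5 + Σ Δx = 79.5 m.

79.5 m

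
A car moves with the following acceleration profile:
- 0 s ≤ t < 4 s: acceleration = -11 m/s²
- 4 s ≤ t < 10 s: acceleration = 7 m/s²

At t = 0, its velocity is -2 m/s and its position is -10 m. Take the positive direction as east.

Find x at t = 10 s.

On each constant-a segment, Δv = aΔt and Δx = v₀Δt + ½aΔt²; chain segment to segment.
0–4 s: v starts -2 m/s; Δx = -2·4 + ½·-11·4² = -96 m; v ends -46 m/s.
4–10 s: v starts -46 m/s; Δx = -46·6 + ½·7·6² = -150 m; v ends -4 m/s.
x(10) = -10 + Σ Δx = -256 m.

-256 m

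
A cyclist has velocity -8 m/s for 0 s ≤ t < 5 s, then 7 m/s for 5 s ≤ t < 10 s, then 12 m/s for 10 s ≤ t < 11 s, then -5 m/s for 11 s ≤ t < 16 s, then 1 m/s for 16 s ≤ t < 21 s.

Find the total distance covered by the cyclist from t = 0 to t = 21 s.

Total distance travelled is ∫|v| dt — sum the magnitudes of each area piece.
0–5 s: |-8| × 5 = 40 m
5–10 s: |7| × 5 = 35 m
10–11 s: |12| × 1 = 12 m
11–16 s: |-5| × 5 = 25 m
16–21 s: |1| × 5 = 5 m
Total distance = 117 m

117 m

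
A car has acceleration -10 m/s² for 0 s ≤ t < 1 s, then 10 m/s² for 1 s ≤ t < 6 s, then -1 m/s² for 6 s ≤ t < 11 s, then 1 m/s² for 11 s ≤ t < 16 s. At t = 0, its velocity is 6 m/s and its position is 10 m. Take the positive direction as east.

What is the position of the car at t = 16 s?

551 m

On each constant-a segment, Δv = aΔt and Δx = v₀Δt + ½aΔt²; chain segment to segment.
0–1 s: v starts 6 m/s; Δx = 6·1 + ½·-10·1² = 1 m; v ends -4 m/s.
1–6 s: v starts -4 m/s; Δx = -4·5 + ½·10·5² = 105 m; v ends 46 m/s.
6–11 s: v starts 46 m/s; Δx = 46·5 + ½·-1·5² = 217.5 m; v ends 41 m/s.
11–16 s: v starts 41 m/s; Δx = 41·5 + ½·1·5² = 217.5 m; v ends 46 m/s.
x(16) = 10 + Σ Δx = 551 m.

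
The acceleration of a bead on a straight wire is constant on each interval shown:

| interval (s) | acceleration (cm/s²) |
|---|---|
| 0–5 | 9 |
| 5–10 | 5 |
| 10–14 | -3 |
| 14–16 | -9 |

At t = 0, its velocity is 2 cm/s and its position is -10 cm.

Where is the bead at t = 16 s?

On each constant-a segment, Δv = aΔt and Δx = v₀Δt + ½aΔt²; chain segment to segment.
0–5 s: v starts 2 cm/s; Δx = 2·5 + ½·9·5² = 122.5 cm; v ends 47 cm/s.
5–10 s: v starts 47 cm/s; Δx = 47·5 + ½·5·5² = 297.5 cm; v ends 72 cm/s.
10–14 s: v starts 72 cm/s; Δx = 72·4 + ½·-3·4² = 264 cm; v ends 60 cm/s.
14–16 s: v starts 60 cm/s; Δx = 60·2 + ½·-9·2² = 102 cm; v ends 42 cm/s.
x(16) = -10 + Σ Δx = 776 cm.

776 cm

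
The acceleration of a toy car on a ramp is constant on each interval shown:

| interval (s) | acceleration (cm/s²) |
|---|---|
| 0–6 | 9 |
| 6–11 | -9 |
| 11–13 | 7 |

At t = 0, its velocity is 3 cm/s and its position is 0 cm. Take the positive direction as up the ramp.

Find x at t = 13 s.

390.5 cm

On each constant-a segment, Δv = aΔt and Δx = v₀Δt + ½aΔt²; chain segment to segment.
0–6 s: v starts 3 cm/s; Δx = 3·6 + ½·9·6² = 180 cm; v ends 57 cm/s.
6–11 s: v starts 57 cm/s; Δx = 57·5 + ½·-9·5² = 172.5 cm; v ends 12 cm/s.
11–13 s: v starts 12 cm/s; Δx = 12·2 + ½·7·2² = 38 cm; v ends 26 cm/s.
x(13) = 0 + Σ Δx = 390.5 cm.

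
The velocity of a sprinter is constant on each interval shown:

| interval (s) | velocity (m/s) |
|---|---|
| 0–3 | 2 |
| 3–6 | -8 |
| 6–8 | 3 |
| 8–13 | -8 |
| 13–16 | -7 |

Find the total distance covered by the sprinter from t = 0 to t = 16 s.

Distance (not displacement) is the total path length: add the absolute areas under v-t.
0–3 s: |2| × 3 = 6 m
3–6 s: |-8| × 3 = 24 m
6–8 s: |3| × 2 = 6 m
8–13 s: |-8| × 5 = 40 m
13–16 s: |-7| × 3 = 21 m
Total distance = 97 m

97 m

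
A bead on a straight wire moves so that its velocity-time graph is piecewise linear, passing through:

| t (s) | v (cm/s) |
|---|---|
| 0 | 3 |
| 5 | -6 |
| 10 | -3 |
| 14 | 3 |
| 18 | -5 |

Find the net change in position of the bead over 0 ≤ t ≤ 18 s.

Displacement is the signed area under the v-t curve.
0–5 s: ½(3 + -6)(5) = -7.5 cm
5–10 s: ½(-6 + -3)(5) = -22.5 cm
10–14 s: ½(-3 + 3)(4) = 0 cm
14–18 s: ½(3 + -5)(4) = -4 cm
Net displacement = -34 cm

-34 cm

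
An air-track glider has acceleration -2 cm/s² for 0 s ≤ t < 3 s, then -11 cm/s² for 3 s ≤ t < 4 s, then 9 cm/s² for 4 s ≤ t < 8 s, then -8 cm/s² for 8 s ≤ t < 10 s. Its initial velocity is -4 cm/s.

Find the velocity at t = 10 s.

Δv equals the area under the a-t graph; then v = v₀ + Δv.
0–3 s: -2 × 3 = -6 cm/s
3–4 s: -11 × 1 = -11 cm/s
4–8 s: 9 × 4 = 36 cm/s
8–10 s: -8 × 2 = -16 cm/s
Δv = 3 cm/s, so v(10) = -4 + (3) = -1 cm/s.

-1 cm/s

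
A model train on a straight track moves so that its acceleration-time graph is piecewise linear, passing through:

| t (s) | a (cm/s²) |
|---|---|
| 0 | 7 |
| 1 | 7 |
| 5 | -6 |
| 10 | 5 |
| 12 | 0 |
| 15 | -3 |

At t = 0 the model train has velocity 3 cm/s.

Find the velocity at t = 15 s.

10 cm/s

Δv equals the area under the a-t graph; then v = v₀ + Δv.
0–1 s: 7 × 1 = 7 cm/s
1–5 s: ½(7 + -6)(4) = 2 cm/s
5–10 s: ½(-6 + 5)(5) = -2.5 cm/s
10–12 s: ½(5 + 0)(2) = 5 cm/s
12–15 s: ½(0 + -3)(3) = -4.5 cm/s
Δv = 7 cm/s, so v(15) = 3 + (7) = 10 cm/s.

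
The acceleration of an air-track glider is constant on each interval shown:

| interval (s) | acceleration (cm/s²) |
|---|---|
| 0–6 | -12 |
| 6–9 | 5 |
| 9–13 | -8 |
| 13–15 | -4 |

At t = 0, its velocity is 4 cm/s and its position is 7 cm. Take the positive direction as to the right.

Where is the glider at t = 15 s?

-820.5 cm

On each constant-a segment, Δv = aΔt and Δx = v₀Δt + ½aΔt²; chain segment to segment.
0–6 s: v starts 4 cm/s; Δx = 4·6 + ½·-12·6² = -192 cm; v ends -68 cm/s.
6–9 s: v starts -68 cm/s; Δx = -68·3 + ½·5·3² = -181.5 cm; v ends -53 cm/s.
9–13 s: v starts -53 cm/s; Δx = -53·4 + ½·-8·4² = -276 cm; v ends -85 cm/s.
13–15 s: v starts -85 cm/s; Δx = -85·2 + ½·-4·2² = -178 cm; v ends -93 cm/s.
x(15) = 7 + Σ Δx = -820.5 cm.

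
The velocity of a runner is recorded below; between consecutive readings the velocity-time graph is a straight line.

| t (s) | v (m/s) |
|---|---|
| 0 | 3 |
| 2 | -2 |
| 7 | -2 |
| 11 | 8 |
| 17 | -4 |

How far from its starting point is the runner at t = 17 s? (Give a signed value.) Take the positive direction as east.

Net displacement equals the area under the velocity-time graph (areas below the axis count negative).
0–2 s: ½(3 + -2)(2) = 1 m
2–7 s: -2 × 5 = -10 m
7–11 s: ½(-2 + 8)(4) = 12 m
11–17 s: ½(8 + -4)(6) = 12 m
Net displacement = 15 m

15 m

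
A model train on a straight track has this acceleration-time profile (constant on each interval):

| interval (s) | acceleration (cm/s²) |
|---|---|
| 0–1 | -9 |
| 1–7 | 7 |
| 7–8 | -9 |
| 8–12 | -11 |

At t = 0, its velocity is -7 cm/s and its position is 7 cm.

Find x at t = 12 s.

27 cm

On each constant-a segment, Δv = aΔt and Δx = v₀Δt + ½aΔt²; chain segment to segment.
0–1 s: v starts -7 cm/s; Δx = -7·1 + ½·-9·1² = -11.5 cm; v ends -16 cm/s.
1–7 s: v starts -16 cm/s; Δx = -16·6 + ½·7·6² = 30 cm; v ends 26 cm/s.
7–8 s: v starts 26 cm/s; Δx = 26·1 + ½·-9·1² = 21.5 cm; v ends 17 cm/s.
8–12 s: v starts 17 cm/s; Δx = 17·4 + ½·-11·4² = -20 cm; v ends -27 cm/s.
x(12) = 7 + Σ Δx = 27 cm.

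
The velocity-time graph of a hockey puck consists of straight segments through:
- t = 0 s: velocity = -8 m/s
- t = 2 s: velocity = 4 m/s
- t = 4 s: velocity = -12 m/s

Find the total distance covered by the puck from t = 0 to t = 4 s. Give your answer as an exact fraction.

Total distance travelled is ∫|v| dt — sum the magnitudes of each area piece.
0–2 s: v = 0 at t = 4/3 s; triangle areas 16/3 + 4/3 = 20/3 m
2–4 s: v = 0 at t = 2.5 s; triangle areas 1 + 9 = 10 m
Total distance = 50/3 m

50/3 m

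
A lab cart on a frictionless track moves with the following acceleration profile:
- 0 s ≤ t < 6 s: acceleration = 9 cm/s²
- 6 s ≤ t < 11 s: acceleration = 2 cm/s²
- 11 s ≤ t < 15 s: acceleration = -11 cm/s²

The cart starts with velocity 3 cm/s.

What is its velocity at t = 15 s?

23 cm/s

Δv equals the area under the a-t graph; then v = v₀ + Δv.
0–6 s: 9 × 6 = 54 cm/s
6–11 s: 2 × 5 = 10 cm/s
11–15 s: -11 × 4 = -44 cm/s
Δv = 20 cm/s, so v(15) = 3 + (20) = 23 cm/s.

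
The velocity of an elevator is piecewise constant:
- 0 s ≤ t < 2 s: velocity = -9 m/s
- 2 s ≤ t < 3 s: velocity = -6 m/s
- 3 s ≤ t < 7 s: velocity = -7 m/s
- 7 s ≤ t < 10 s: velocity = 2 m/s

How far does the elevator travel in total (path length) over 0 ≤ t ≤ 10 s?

58 m

Distance (not displacement) is the total path length: add the absolute areas under v-t.
0–2 s: |-9| × 2 = 18 m
2–3 s: |-6| × 1 = 6 m
3–7 s: |-7| × 4 = 28 m
7–10 s: |2| × 3 = 6 m
Total distance = 58 m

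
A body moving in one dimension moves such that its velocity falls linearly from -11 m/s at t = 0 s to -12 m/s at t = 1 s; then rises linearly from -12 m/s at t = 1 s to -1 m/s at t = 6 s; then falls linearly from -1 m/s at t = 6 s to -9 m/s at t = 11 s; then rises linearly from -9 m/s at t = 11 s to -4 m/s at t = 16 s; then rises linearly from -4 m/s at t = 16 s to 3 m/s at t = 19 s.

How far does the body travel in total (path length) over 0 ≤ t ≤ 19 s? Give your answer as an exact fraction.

Total distance travelled is ∫|v| dt — sum the magnitudes of each area piece.
0–1 s: |½(-11 + -12)(1)| = 11.5 m
1–6 s: |½(-12 + -1)(5)| = 32.5 m
6–11 s: |½(-1 + -9)(5)| = 25 m
11–16 s: |½(-9 + -4)(5)| = 32.5 m
16–19 s: v = 0 at t = 124/7 s; triangle areas 24/7 + 27/14 = 75/14 m
Total distance = 748/7 m

748/7 m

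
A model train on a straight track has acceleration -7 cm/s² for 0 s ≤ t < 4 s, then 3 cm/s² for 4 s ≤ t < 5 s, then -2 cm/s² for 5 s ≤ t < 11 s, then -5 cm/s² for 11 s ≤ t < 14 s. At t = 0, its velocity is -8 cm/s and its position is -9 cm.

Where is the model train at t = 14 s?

On each constant-a segment, Δv = aΔt and Δx = v₀Δt + ½aΔt²; chain segment to segment.
0–4 s: v starts -8 cm/s; Δx = -8·4 + ½·-7·4² = -88 cm; v ends -36 cm/s.
4–5 s: v starts -36 cm/s; Δx = -36·1 + ½·3·1² = -34.5 cm; v ends -33 cm/s.
5–11 s: v starts -33 cm/s; Δx = -33·6 + ½·-2·6² = -234 cm; v ends -45 cm/s.
11–14 s: v starts -45 cm/s; Δx = -45·3 + ½·-5·3² = -157.5 cm; v ends -60 cm/s.
x(14) = -9 + Σ Δx = -523 cm.

-523 cm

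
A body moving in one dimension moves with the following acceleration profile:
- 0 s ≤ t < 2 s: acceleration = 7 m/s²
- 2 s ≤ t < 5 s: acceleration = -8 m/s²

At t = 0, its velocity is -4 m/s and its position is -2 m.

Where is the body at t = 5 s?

On each constant-a segment, Δv = aΔt and Δx = v₀Δt + ½aΔt²; chain segment to segment.
0–2 s: v starts -4 m/s; Δx = -4·2 + ½·7·2² = 6 m; v ends 10 m/s.
2–5 s: v starts 10 m/s; Δx = 10·3 + ½·-8·3² = -6 m; v ends -14 m/s.
x(5) = -2 + Σ Δx = -2 m.

-2 m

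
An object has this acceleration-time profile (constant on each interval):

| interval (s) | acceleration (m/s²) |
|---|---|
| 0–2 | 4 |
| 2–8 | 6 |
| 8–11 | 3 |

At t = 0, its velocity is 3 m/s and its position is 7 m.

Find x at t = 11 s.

On each constant-a segment, Δv = aΔt and Δx = v₀Δt + ½aΔt²; chain segment to segment.
0–2 s: v starts 3 m/s; Δx = 3·2 + ½·4·2² = 14 m; v ends 11 m/s.
2–8 s: v starts 11 m/s; Δx = 11·6 + ½·6·6² = 174 m; v ends 47 m/s.
8–11 s: v starts 47 m/s; Δx = 47·3 + ½·3·3² = 154.5 m; v ends 56 m/s.
x(11) = 7 + Σ Δx = 349.5 m.

349.5 m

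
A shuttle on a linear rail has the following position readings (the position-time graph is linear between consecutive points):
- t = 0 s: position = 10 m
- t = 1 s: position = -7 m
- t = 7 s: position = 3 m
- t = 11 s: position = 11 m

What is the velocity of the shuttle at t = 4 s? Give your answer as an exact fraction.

5/3 m/s

Velocity is the slope of the x-t graph on 1–7 s: (3 − -7)/(7 − 1) = 5/3 m/s.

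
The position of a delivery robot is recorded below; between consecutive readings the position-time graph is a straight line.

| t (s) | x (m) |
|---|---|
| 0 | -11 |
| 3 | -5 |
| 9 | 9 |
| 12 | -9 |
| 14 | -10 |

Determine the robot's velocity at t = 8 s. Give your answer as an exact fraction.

Velocity is the slope of the x-t graph on 3–9 s: (9 − -5)/(9 − 3) = 7/3 m/s.

7/3 m/s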